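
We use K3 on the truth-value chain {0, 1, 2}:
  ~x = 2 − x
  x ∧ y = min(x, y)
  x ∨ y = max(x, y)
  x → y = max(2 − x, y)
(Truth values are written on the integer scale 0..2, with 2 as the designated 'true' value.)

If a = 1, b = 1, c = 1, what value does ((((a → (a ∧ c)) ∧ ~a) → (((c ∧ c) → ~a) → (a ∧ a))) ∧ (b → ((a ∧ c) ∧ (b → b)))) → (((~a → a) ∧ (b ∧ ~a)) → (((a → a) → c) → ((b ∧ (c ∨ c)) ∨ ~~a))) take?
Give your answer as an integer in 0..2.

1

a ∧ c = 1 ∧ 1 = 1
a → (a ∧ c) = 1 → 1 = 1
~a = ~1 = 1
(a → (a ∧ c)) ∧ ~a = 1 ∧ 1 = 1
c ∧ c = 1 ∧ 1 = 1
~a = ~1 = 1
(c ∧ c) → ~a = 1 → 1 = 1
a ∧ a = 1 ∧ 1 = 1
((c ∧ c) → ~a) → (a ∧ a) = 1 → 1 = 1
((a → (a ∧ c)) ∧ ~a) → (((c ∧ c) → ~a) → (a ∧ a)) = 1 → 1 = 1
a ∧ c = 1 ∧ 1 = 1
b → b = 1 → 1 = 1
(a ∧ c) ∧ (b → b) = 1 ∧ 1 = 1
b → ((a ∧ c) ∧ (b → b)) = 1 → 1 = 1
(((a → (a ∧ c)) ∧ ~a) → (((c ∧ c) → ~a) → (a ∧ a))) ∧ (b → ((a ∧ c) ∧ (b → b))) = 1 ∧ 1 = 1
~a = ~1 = 1
~a → a = 1 → 1 = 1
~a = ~1 = 1
b ∧ ~a = 1 ∧ 1 = 1
(~a → a) ∧ (b ∧ ~a) = 1 ∧ 1 = 1
a → a = 1 → 1 = 1
(a → a) → c = 1 → 1 = 1
c ∨ c = 1 ∨ 1 = 1
b ∧ (c ∨ c) = 1 ∧ 1 = 1
~a = ~1 = 1
~~a = ~1 = 1
(b ∧ (c ∨ c)) ∨ ~~a = 1 ∨ 1 = 1
((a → a) → c) → ((b ∧ (c ∨ c)) ∨ ~~a) = 1 → 1 = 1
((~a → a) ∧ (b ∧ ~a)) → (((a → a) → c) → ((b ∧ (c ∨ c)) ∨ ~~a)) = 1 → 1 = 1
((((a → (a ∧ c)) ∧ ~a) → (((c ∧ c) → ~a) → (a ∧ a))) ∧ (b → ((a ∧ c) ∧ (b → b)))) → (((~a → a) ∧ (b ∧ ~a)) → (((a → a) → c) → ((b ∧ (c ∨ c)) ∨ ~~a))) = 1 → 1 = 1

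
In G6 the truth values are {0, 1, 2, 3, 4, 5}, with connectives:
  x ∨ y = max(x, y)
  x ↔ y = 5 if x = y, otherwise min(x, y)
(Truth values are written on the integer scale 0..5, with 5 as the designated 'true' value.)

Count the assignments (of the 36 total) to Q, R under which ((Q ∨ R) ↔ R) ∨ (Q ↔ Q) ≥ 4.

value 5: 36 assignments (counts)
So 36 of the 36 assignments meet the threshold.

36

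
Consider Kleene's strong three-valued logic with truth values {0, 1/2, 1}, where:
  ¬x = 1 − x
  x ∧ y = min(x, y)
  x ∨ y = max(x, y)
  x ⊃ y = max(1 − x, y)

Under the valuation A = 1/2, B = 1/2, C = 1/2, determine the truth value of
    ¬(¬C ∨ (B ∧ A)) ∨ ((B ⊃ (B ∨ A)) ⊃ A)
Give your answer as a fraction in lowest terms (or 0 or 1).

¬C = ¬1/2 = 1/2
B ∧ A = 1/2 ∧ 1/2 = 1/2
¬C ∨ (B ∧ A) = 1/2 ∨ 1/2 = 1/2
¬(¬C ∨ (B ∧ A)) = ¬1/2 = 1/2
B ∨ A = 1/2 ∨ 1/2 = 1/2
B ⊃ (B ∨ A) = 1/2 ⊃ 1/2 = 1/2
(B ⊃ (B ∨ A)) ⊃ A = 1/2 ⊃ 1/2 = 1/2
¬(¬C ∨ (B ∧ A)) ∨ ((B ⊃ (B ∨ A)) ⊃ A) = 1/2 ∨ 1/2 = 1/2

1/2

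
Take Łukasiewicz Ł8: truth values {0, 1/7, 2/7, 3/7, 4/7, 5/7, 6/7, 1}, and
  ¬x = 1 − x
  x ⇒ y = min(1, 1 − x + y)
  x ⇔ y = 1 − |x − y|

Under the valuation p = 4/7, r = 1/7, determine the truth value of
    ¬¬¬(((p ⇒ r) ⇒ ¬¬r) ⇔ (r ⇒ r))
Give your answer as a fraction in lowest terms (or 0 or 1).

p ⇒ r = 4/7 ⇒ 1/7 = 4/7
¬r = ¬1/7 = 6/7
¬¬r = ¬6/7 = 1/7
(p ⇒ r) ⇒ ¬¬r = 4/7 ⇒ 1/7 = 4/7
r ⇒ r = 1/7 ⇒ 1/7 = 1
((p ⇒ r) ⇒ ¬¬r) ⇔ (r ⇒ r) = 4/7 ⇔ 1 = 4/7
¬(((p ⇒ r) ⇒ ¬¬r) ⇔ (r ⇒ r)) = ¬4/7 = 3/7
¬¬(((p ⇒ r) ⇒ ¬¬r) ⇔ (r ⇒ r)) = ¬3/7 = 4/7
¬¬¬(((p ⇒ r) ⇒ ¬¬r) ⇔ (r ⇒ r)) = ¬4/7 = 3/7

3/7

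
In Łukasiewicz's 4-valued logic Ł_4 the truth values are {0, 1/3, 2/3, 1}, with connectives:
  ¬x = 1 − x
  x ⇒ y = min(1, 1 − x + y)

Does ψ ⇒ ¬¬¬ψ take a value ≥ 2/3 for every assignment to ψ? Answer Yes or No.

No

Counterexample: take ψ = 1.
¬ψ = ¬1 = 0
¬¬ψ = ¬0 = 1
¬¬¬ψ = ¬1 = 0
ψ ⇒ ¬¬¬ψ = 1 ⇒ 0 = 0
This gives 0, which is below 2/3.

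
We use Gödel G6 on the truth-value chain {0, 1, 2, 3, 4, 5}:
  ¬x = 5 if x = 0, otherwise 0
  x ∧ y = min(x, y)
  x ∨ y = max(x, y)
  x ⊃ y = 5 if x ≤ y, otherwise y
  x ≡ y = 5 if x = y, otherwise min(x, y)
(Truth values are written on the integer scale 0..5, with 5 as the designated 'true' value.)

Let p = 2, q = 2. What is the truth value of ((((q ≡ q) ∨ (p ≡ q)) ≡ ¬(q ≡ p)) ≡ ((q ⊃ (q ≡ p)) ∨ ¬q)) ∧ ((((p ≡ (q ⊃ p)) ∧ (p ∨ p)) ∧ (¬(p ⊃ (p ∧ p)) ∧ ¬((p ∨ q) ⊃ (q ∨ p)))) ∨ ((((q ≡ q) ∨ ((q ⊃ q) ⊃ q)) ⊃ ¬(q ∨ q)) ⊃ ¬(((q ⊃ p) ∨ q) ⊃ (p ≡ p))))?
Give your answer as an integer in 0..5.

q ≡ q = 2 ≡ 2 = 5
p ≡ q = 2 ≡ 2 = 5
(q ≡ q) ∨ (p ≡ q) = 5 ∨ 5 = 5
q ≡ p = 2 ≡ 2 = 5
¬(q ≡ p) = ¬5 = 0
((q ≡ q) ∨ (p ≡ q)) ≡ ¬(q ≡ p) = 5 ≡ 0 = 0
q ≡ p = 2 ≡ 2 = 5
q ⊃ (q ≡ p) = 2 ⊃ 5 = 5
¬q = ¬2 = 0
(q ⊃ (q ≡ p)) ∨ ¬q = 5 ∨ 0 = 5
(((q ≡ q) ∨ (p ≡ q)) ≡ ¬(q ≡ p)) ≡ ((q ⊃ (q ≡ p)) ∨ ¬q) = 0 ≡ 5 = 0
q ⊃ p = 2 ⊃ 2 = 5
p ≡ (q ⊃ p) = 2 ≡ 5 = 2
p ∨ p = 2 ∨ 2 = 2
(p ≡ (q ⊃ p)) ∧ (p ∨ p) = 2 ∧ 2 = 2
p ∧ p = 2 ∧ 2 = 2
p ⊃ (p ∧ p) = 2 ⊃ 2 = 5
¬(p ⊃ (p ∧ p)) = ¬5 = 0
p ∨ q = 2 ∨ 2 = 2
q ∨ p = 2 ∨ 2 = 2
(p ∨ q) ⊃ (q ∨ p) = 2 ⊃ 2 = 5
¬((p ∨ q) ⊃ (q ∨ p)) = ¬5 = 0
¬(p ⊃ (p ∧ p)) ∧ ¬((p ∨ q) ⊃ (q ∨ p)) = 0 ∧ 0 = 0
((p ≡ (q ⊃ p)) ∧ (p ∨ p)) ∧ (¬(p ⊃ (p ∧ p)) ∧ ¬((p ∨ q) ⊃ (q ∨ p))) = 2 ∧ 0 = 0
q ≡ q = 2 ≡ 2 = 5
q ⊃ q = 2 ⊃ 2 = 5
(q ⊃ q) ⊃ q = 5 ⊃ 2 = 2
(q ≡ q) ∨ ((q ⊃ q) ⊃ q) = 5 ∨ 2 = 5
q ∨ q = 2 ∨ 2 = 2
¬(q ∨ q) = ¬2 = 0
((q ≡ q) ∨ ((q ⊃ q) ⊃ q)) ⊃ ¬(q ∨ q) = 5 ⊃ 0 = 0
q ⊃ p = 2 ⊃ 2 = 5
(q ⊃ p) ∨ q = 5 ∨ 2 = 5
p ≡ p = 2 ≡ 2 = 5
((q ⊃ p) ∨ q) ⊃ (p ≡ p) = 5 ⊃ 5 = 5
¬(((q ⊃ p) ∨ q) ⊃ (p ≡ p)) = ¬5 = 0
(((q ≡ q) ∨ ((q ⊃ q) ⊃ q)) ⊃ ¬(q ∨ q)) ⊃ ¬(((q ⊃ p) ∨ q) ⊃ (p ≡ p)) = 0 ⊃ 0 = 5
(((p ≡ (q ⊃ p)) ∧ (p ∨ p)) ∧ (¬(p ⊃ (p ∧ p)) ∧ ¬((p ∨ q) ⊃ (q ∨ p)))) ∨ ((((q ≡ q) ∨ ((q ⊃ q) ⊃ q)) ⊃ ¬(q ∨ q)) ⊃ ¬(((q ⊃ p) ∨ q) ⊃ (p ≡ p))) = 0 ∨ 5 = 5
((((q ≡ q) ∨ (p ≡ q)) ≡ ¬(q ≡ p)) ≡ ((q ⊃ (q ≡ p)) ∨ ¬q)) ∧ ((((p ≡ (q ⊃ p)) ∧ (p ∨ p)) ∧ (¬(p ⊃ (p ∧ p)) ∧ ¬((p ∨ q) ⊃ (q ∨ p)))) ∨ ((((q ≡ q) ∨ ((q ⊃ q) ⊃ q)) ⊃ ¬(q ∨ q)) ⊃ ¬(((q ⊃ p) ∨ q) ⊃ (p ≡ p)))) = 0 ∧ 5 = 0

0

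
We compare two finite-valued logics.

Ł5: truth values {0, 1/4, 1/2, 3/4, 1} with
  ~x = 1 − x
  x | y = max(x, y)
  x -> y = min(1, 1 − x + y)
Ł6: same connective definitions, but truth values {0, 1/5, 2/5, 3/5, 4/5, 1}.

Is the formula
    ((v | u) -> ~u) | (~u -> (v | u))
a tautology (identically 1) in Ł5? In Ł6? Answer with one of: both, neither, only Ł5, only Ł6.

both

In Ł5: every assignment gives 1 — tautology.
In Ł6: every assignment gives 1 — tautology.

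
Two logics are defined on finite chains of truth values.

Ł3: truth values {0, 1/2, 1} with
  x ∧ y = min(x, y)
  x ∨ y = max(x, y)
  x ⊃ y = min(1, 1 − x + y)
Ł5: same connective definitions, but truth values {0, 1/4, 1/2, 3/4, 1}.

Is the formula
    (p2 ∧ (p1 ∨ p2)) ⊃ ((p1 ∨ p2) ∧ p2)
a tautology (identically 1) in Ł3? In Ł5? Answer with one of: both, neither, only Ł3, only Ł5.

both

In Ł3: every assignment gives 1 — tautology.
In Ł5: every assignment gives 1 — tautology.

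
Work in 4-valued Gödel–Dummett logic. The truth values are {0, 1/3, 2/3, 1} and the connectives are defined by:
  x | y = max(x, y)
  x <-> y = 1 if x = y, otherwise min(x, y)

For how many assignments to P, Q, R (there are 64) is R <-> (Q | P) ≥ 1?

value 1: 16 assignments (counts)
value 2/3: 12 assignments
value 1/3: 18 assignments
value 0: 18 assignments
So 16 of the 64 assignments meet the threshold.

16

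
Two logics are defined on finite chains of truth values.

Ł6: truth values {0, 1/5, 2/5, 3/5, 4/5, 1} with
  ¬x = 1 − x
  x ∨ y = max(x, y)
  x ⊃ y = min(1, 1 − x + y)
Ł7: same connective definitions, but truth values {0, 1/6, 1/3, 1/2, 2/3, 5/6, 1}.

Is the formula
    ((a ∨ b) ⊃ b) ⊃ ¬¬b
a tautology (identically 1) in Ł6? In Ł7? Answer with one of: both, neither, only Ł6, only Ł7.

In Ł6: at a = 0, b = 0 the value is 0 — not a tautology.
In Ł7: at a = 0, b = 0 the value is 0 — not a tautology.

neither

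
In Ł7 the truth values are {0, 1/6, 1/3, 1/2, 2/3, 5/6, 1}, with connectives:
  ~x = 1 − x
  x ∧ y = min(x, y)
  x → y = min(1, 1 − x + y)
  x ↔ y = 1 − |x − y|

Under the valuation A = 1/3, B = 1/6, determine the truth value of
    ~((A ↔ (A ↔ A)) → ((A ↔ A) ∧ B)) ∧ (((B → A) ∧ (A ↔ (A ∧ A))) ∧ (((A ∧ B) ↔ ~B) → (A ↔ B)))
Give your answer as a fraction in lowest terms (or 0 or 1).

A ↔ A = 1/3 ↔ 1/3 = 1
A ↔ (A ↔ A) = 1/3 ↔ 1 = 1/3
A ↔ A = 1/3 ↔ 1/3 = 1
(A ↔ A) ∧ B = 1 ∧ 1/6 = 1/6
(A ↔ (A ↔ A)) → ((A ↔ A) ∧ B) = 1/3 → 1/6 = 5/6
~((A ↔ (A ↔ A)) → ((A ↔ A) ∧ B)) = ~5/6 = 1/6
B → A = 1/6 → 1/3 = 1
A ∧ A = 1/3 ∧ 1/3 = 1/3
A ↔ (A ∧ A) = 1/3 ↔ 1/3 = 1
(B → A) ∧ (A ↔ (A ∧ A)) = 1 ∧ 1 = 1
A ∧ B = 1/3 ∧ 1/6 = 1/6
~B = ~1/6 = 5/6
(A ∧ B) ↔ ~B = 1/6 ↔ 5/6 = 1/3
A ↔ B = 1/3 ↔ 1/6 = 5/6
((A ∧ B) ↔ ~B) → (A ↔ B) = 1/3 → 5/6 = 1
((B → A) ∧ (A ↔ (A ∧ A))) ∧ (((A ∧ B) ↔ ~B) → (A ↔ B)) = 1 ∧ 1 = 1
~((A ↔ (A ↔ A)) → ((A ↔ A) ∧ B)) ∧ (((B → A) ∧ (A ↔ (A ∧ A))) ∧ (((A ∧ B) ↔ ~B) → (A ↔ B))) = 1/6 ∧ 1 = 1/6

1/6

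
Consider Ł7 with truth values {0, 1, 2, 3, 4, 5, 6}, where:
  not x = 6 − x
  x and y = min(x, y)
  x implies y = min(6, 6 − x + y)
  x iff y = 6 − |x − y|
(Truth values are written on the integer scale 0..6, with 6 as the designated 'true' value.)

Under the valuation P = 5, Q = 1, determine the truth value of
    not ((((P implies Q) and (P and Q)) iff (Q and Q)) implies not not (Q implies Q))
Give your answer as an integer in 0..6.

0

P implies Q = 5 implies 1 = 2
P and Q = 5 and 1 = 1
(P implies Q) and (P and Q) = 2 and 1 = 1
Q and Q = 1 and 1 = 1
((P implies Q) and (P and Q)) iff (Q and Q) = 1 iff 1 = 6
Q implies Q = 1 implies 1 = 6
not (Q implies Q) = not 6 = 0
not not (Q implies Q) = not 0 = 6
(((P implies Q) and (P and Q)) iff (Q and Q)) implies not not (Q implies Q) = 6 implies 6 = 6
not ((((P implies Q) and (P and Q)) iff (Q and Q)) implies not not (Q implies Q)) = not 6 = 0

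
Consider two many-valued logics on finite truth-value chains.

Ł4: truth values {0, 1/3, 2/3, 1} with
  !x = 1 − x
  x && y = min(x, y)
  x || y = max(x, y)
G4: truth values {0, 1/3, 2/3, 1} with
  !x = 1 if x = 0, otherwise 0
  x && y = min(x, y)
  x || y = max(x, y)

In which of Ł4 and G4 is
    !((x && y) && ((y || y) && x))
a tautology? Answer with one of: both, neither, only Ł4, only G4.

neither

In Ł4: at x = 1/3, y = 1/3 the value is 2/3 — not a tautology.
In G4: at x = 1/3, y = 1/3 the value is 0 — not a tautology.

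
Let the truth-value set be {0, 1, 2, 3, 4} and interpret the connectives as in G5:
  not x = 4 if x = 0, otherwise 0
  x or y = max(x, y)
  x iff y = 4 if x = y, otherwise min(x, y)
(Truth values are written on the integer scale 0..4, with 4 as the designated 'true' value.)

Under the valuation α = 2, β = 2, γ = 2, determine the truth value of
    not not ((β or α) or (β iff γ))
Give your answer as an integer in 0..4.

4

β or α = 2 or 2 = 2
β iff γ = 2 iff 2 = 4
(β or α) or (β iff γ) = 2 or 4 = 4
not ((β or α) or (β iff γ)) = not 4 = 0
not not ((β or α) or (β iff γ)) = not 0 = 4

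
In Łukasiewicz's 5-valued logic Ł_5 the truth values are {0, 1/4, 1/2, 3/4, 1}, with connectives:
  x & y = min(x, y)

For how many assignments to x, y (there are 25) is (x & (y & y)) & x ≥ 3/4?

4

value 1: 1 assignment (counts)
value 3/4: 3 assignments (counts)
value 1/2: 5 assignments
value 1/4: 7 assignments
value 0: 9 assignments
So 4 of the 25 assignments meet the threshold.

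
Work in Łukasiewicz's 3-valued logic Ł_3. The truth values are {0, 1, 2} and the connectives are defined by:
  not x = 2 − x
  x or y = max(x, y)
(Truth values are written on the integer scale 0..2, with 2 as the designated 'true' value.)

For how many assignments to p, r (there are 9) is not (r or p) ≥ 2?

1

p = 0, r = 0 ↦ 2  ≥
p = 0, r = 1 ↦ 1  <
p = 0, r = 2 ↦ 0  <
p = 1, r = 0 ↦ 1  <
p = 1, r = 1 ↦ 1  <
p = 1, r = 2 ↦ 0  <
p = 2, r = 0 ↦ 0  <
p = 2, r = 1 ↦ 0  <
p = 2, r = 2 ↦ 0  <
So 1 of the 9 assignments meets the threshold.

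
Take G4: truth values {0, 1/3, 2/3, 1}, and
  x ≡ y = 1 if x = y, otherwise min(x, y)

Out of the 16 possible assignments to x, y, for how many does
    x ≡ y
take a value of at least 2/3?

x = 0, y = 0 ↦ 1  ≥
x = 0, y = 1/3 ↦ 0  <
x = 0, y = 2/3 ↦ 0  <
x = 0, y = 1 ↦ 0  <
x = 1/3, y = 0 ↦ 0  <
x = 1/3, y = 1/3 ↦ 1  ≥
x = 1/3, y = 2/3 ↦ 1/3  <
x = 1/3, y = 1 ↦ 1/3  <
x = 2/3, y = 0 ↦ 0  <
x = 2/3, y = 1/3 ↦ 1/3  <
x = 2/3, y = 2/3 ↦ 1  ≥
x = 2/3, y = 1 ↦ 2/3  ≥
x = 1, y = 0 ↦ 0  <
x = 1, y = 1/3 ↦ 1/3  <
x = 1, y = 2/3 ↦ 2/3  ≥
x = 1, y = 1 ↦ 1  ≥
So 6 of the 16 assignments meet the threshold.

6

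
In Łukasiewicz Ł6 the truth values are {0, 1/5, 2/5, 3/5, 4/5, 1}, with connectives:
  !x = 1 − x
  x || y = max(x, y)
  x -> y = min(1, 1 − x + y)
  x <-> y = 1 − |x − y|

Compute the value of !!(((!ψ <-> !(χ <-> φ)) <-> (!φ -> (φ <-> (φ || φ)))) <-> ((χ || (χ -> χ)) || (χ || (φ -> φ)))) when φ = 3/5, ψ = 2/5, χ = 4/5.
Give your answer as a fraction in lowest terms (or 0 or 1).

!ψ = !2/5 = 3/5
χ <-> φ = 4/5 <-> 3/5 = 4/5
!(χ <-> φ) = !4/5 = 1/5
!ψ <-> !(χ <-> φ) = 3/5 <-> 1/5 = 3/5
!φ = !3/5 = 2/5
φ || φ = 3/5 || 3/5 = 3/5
φ <-> (φ || φ) = 3/5 <-> 3/5 = 1
!φ -> (φ <-> (φ || φ)) = 2/5 -> 1 = 1
(!ψ <-> !(χ <-> φ)) <-> (!φ -> (φ <-> (φ || φ))) = 3/5 <-> 1 = 3/5
χ -> χ = 4/5 -> 4/5 = 1
χ || (χ -> χ) = 4/5 || 1 = 1
φ -> φ = 3/5 -> 3/5 = 1
χ || (φ -> φ) = 4/5 || 1 = 1
(χ || (χ -> χ)) || (χ || (φ -> φ)) = 1 || 1 = 1
((!ψ <-> !(χ <-> φ)) <-> (!φ -> (φ <-> (φ || φ)))) <-> ((χ || (χ -> χ)) || (χ || (φ -> φ))) = 3/5 <-> 1 = 3/5
!(((!ψ <-> !(χ <-> φ)) <-> (!φ -> (φ <-> (φ || φ)))) <-> ((χ || (χ -> χ)) || (χ || (φ -> φ)))) = !3/5 = 2/5
!!(((!ψ <-> !(χ <-> φ)) <-> (!φ -> (φ <-> (φ || φ)))) <-> ((χ || (χ -> χ)) || (χ || (φ -> φ)))) = !2/5 = 3/5

3/5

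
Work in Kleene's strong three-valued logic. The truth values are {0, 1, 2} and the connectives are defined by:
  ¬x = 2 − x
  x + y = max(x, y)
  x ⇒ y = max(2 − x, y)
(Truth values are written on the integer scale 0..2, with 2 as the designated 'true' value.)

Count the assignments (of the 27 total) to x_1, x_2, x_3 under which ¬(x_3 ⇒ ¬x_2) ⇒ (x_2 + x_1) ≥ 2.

value 2: 23 assignments (counts)
value 1: 4 assignments
So 23 of the 27 assignments meet the threshold.

23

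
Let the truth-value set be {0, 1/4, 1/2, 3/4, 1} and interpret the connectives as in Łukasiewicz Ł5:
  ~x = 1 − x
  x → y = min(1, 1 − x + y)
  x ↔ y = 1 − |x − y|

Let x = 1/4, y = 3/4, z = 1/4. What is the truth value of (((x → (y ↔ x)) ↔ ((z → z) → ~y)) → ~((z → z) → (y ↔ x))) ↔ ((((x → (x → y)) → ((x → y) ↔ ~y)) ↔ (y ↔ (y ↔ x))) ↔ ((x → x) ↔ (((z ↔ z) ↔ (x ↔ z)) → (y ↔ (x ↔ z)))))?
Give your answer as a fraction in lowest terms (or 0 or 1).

y ↔ x = 3/4 ↔ 1/4 = 1/2
x → (y ↔ x) = 1/4 → 1/2 = 1
z → z = 1/4 → 1/4 = 1
~y = ~3/4 = 1/4
(z → z) → ~y = 1 → 1/4 = 1/4
(x → (y ↔ x)) ↔ ((z → z) → ~y) = 1 ↔ 1/4 = 1/4
z → z = 1/4 → 1/4 = 1
y ↔ x = 3/4 ↔ 1/4 = 1/2
(z → z) → (y ↔ x) = 1 → 1/2 = 1/2
~((z → z) → (y ↔ x)) = ~1/2 = 1/2
((x → (y ↔ x)) ↔ ((z → z) → ~y)) → ~((z → z) → (y ↔ x)) = 1/4 → 1/2 = 1
x → y = 1/4 → 3/4 = 1
x → (x → y) = 1/4 → 1 = 1
x → y = 1/4 → 3/4 = 1
~y = ~3/4 = 1/4
(x → y) ↔ ~y = 1 ↔ 1/4 = 1/4
(x → (x → y)) → ((x → y) ↔ ~y) = 1 → 1/4 = 1/4
y ↔ x = 3/4 ↔ 1/4 = 1/2
y ↔ (y ↔ x) = 3/4 ↔ 1/2 = 3/4
((x → (x → y)) → ((x → y) ↔ ~y)) ↔ (y ↔ (y ↔ x)) = 1/4 ↔ 3/4 = 1/2
x → x = 1/4 → 1/4 = 1
z ↔ z = 1/4 ↔ 1/4 = 1
x ↔ z = 1/4 ↔ 1/4 = 1
(z ↔ z) ↔ (x ↔ z) = 1 ↔ 1 = 1
x ↔ z = 1/4 ↔ 1/4 = 1
y ↔ (x ↔ z) = 3/4 ↔ 1 = 3/4
((z ↔ z) ↔ (x ↔ z)) → (y ↔ (x ↔ z)) = 1 → 3/4 = 3/4
(x → x) ↔ (((z ↔ z) ↔ (x ↔ z)) → (y ↔ (x ↔ z))) = 1 ↔ 3/4 = 3/4
(((x → (x → y)) → ((x → y) ↔ ~y)) ↔ (y ↔ (y ↔ x))) ↔ ((x → x) ↔ (((z ↔ z) ↔ (x ↔ z)) → (y ↔ (x ↔ z)))) = 1/2 ↔ 3/4 = 3/4
(((x → (y ↔ x)) ↔ ((z → z) → ~y)) → ~((z → z) → (y ↔ x))) ↔ ((((x → (x → y)) → ((x → y) ↔ ~y)) ↔ (y ↔ (y ↔ x))) ↔ ((x → x) ↔ (((z ↔ z) ↔ (x ↔ z)) → (y ↔ (x ↔ z))))) = 1 ↔ 3/4 = 3/4

3/4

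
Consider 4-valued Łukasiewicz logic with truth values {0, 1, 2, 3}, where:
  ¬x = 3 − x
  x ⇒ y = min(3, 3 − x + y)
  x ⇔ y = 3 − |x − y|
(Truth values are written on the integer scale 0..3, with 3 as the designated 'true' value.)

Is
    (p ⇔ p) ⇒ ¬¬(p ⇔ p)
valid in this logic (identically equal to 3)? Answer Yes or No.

Yes

p = 0 ↦ 3
p = 1 ↦ 3
p = 2 ↦ 3
p = 3 ↦ 3
Every assignment gives a value ≥ 3.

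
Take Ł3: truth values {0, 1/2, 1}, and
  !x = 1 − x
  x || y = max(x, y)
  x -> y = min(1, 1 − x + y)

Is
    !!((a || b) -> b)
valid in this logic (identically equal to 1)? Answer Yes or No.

No

Counterexample: take a = 1/2, b = 0.
a || b = 1/2 || 0 = 1/2
(a || b) -> b = 1/2 -> 0 = 1/2
!((a || b) -> b) = !1/2 = 1/2
!!((a || b) -> b) = !1/2 = 1/2
This gives 1/2 ≠ 1.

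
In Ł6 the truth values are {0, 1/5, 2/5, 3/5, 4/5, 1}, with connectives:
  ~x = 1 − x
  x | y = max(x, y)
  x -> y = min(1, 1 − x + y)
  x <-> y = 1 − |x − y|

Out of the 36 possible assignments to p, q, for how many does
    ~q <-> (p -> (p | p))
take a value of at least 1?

value 1: 6 assignments (counts)
value 4/5: 6 assignments
value 3/5: 6 assignments
value 2/5: 6 assignments
value 1/5: 6 assignments
value 0: 6 assignments
So 6 of the 36 assignments meet the threshold.

6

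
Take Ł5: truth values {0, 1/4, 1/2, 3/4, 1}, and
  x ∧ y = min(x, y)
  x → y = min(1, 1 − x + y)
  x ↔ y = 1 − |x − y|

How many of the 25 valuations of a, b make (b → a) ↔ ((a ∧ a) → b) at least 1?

5

value 1: 5 assignments (counts)
value 3/4: 8 assignments
value 1/2: 6 assignments
value 1/4: 4 assignments
value 0: 2 assignments
So 5 of the 25 assignments meet the threshold.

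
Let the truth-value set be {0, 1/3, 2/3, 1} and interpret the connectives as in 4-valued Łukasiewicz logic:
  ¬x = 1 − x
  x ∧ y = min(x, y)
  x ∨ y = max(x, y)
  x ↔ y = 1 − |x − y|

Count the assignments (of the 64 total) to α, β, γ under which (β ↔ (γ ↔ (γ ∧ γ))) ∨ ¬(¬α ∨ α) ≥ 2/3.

value 1: 16 assignments (counts)
value 2/3: 16 assignments (counts)
value 1/3: 24 assignments
value 0: 8 assignments
So 32 of the 64 assignments meet the threshold.

32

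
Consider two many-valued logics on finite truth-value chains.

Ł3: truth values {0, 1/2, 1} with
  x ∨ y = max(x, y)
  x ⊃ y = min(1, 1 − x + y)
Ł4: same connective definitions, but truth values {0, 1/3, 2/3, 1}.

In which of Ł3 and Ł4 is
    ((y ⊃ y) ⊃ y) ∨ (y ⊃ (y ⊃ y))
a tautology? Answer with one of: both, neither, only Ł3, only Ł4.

In Ł3: every assignment gives 1 — tautology.
In Ł4: every assignment gives 1 — tautology.

both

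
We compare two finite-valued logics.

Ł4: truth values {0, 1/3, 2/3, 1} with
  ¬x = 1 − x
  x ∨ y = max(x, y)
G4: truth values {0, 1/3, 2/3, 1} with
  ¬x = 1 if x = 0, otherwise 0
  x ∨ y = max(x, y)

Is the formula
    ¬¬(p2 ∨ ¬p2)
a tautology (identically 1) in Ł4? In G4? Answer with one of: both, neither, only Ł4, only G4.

only G4

In Ł4: at p2 = 1/3 the value is 2/3 — not a tautology.
In G4: every assignment gives 1 — tautology.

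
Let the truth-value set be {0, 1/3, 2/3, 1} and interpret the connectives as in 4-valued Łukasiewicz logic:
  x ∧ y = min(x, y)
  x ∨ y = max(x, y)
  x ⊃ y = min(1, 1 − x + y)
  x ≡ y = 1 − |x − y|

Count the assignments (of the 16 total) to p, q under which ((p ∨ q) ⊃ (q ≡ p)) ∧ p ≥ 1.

p = 0, q = 0 ↦ 0  <
p = 0, q = 1/3 ↦ 0  <
p = 0, q = 2/3 ↦ 0  <
p = 0, q = 1 ↦ 0  <
p = 1/3, q = 0 ↦ 1/3  <
p = 1/3, q = 1/3 ↦ 1/3  <
p = 1/3, q = 2/3 ↦ 1/3  <
p = 1/3, q = 1 ↦ 1/3  <
p = 2/3, q = 0 ↦ 2/3  <
p = 2/3, q = 1/3 ↦ 2/3  <
p = 2/3, q = 2/3 ↦ 2/3  <
p = 2/3, q = 1 ↦ 2/3  <
p = 1, q = 0 ↦ 0  <
p = 1, q = 1/3 ↦ 1/3  <
p = 1, q = 2/3 ↦ 2/3  <
p = 1, q = 1 ↦ 1  ≥
So 1 of the 16 assignments meets the threshold.

1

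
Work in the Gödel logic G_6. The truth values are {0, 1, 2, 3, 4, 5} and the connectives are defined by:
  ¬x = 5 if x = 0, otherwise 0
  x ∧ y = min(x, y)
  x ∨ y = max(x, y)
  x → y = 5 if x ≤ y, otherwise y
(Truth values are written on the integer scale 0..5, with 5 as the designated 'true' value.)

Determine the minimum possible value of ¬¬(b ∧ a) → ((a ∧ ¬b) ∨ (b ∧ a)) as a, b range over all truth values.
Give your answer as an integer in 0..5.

1

Take a = 1, b = 1:
b ∧ a = 1 ∧ 1 = 1
¬(b ∧ a) = ¬1 = 0
¬¬(b ∧ a) = ¬0 = 5
¬b = ¬1 = 0
a ∧ ¬b = 1 ∧ 0 = 0
b ∧ a = 1 ∧ 1 = 1
(a ∧ ¬b) ∨ (b ∧ a) = 0 ∨ 1 = 1
¬¬(b ∧ a) → ((a ∧ ¬b) ∨ (b ∧ a)) = 5 → 1 = 1
No assignment yields a value below 1, so this is the minimum.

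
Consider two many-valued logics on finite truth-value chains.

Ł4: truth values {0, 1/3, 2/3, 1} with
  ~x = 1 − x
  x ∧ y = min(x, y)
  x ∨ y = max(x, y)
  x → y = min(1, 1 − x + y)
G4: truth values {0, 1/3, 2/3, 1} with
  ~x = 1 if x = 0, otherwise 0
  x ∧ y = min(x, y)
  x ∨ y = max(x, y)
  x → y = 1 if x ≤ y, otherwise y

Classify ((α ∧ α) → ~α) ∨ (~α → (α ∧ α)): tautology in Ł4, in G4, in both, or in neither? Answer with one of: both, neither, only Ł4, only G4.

In Ł4: every assignment gives 1 — tautology.
In G4: every assignment gives 1 — tautology.

both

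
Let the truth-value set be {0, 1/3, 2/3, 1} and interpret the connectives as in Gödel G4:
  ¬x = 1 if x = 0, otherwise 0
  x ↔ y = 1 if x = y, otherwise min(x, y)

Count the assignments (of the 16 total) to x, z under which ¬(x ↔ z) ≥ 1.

x = 0, z = 0 ↦ 0  <
x = 0, z = 1/3 ↦ 1  ≥
x = 0, z = 2/3 ↦ 1  ≥
x = 0, z = 1 ↦ 1  ≥
x = 1/3, z = 0 ↦ 1  ≥
x = 1/3, z = 1/3 ↦ 0  <
x = 1/3, z = 2/3 ↦ 0  <
x = 1/3, z = 1 ↦ 0  <
x = 2/3, z = 0 ↦ 1  ≥
x = 2/3, z = 1/3 ↦ 0  <
x = 2/3, z = 2/3 ↦ 0  <
x = 2/3, z = 1 ↦ 0  <
x = 1, z = 0 ↦ 1  ≥
x = 1, z = 1/3 ↦ 0  <
x = 1, z = 2/3 ↦ 0  <
x = 1, z = 1 ↦ 0  <
So 6 of the 16 assignments meet the threshold.

6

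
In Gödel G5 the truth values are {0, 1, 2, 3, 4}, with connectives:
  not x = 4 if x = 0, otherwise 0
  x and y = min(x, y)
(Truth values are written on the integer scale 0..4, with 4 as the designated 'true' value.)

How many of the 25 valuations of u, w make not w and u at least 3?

value 4: 1 assignment (counts)
value 3: 1 assignment (counts)
value 2: 1 assignment
value 1: 1 assignment
value 0: 21 assignments
So 2 of the 25 assignments meet the threshold.

2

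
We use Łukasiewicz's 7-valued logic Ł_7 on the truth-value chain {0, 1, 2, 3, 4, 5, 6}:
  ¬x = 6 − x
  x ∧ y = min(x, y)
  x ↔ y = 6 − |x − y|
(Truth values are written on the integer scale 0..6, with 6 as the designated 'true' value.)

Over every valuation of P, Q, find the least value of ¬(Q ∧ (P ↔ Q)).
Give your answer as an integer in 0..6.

Take P = 6, Q = 6:
P ↔ Q = 6 ↔ 6 = 6
Q ∧ (P ↔ Q) = 6 ∧ 6 = 6
¬(Q ∧ (P ↔ Q)) = ¬6 = 0
No assignment yields a value below 0, so this is the minimum.

0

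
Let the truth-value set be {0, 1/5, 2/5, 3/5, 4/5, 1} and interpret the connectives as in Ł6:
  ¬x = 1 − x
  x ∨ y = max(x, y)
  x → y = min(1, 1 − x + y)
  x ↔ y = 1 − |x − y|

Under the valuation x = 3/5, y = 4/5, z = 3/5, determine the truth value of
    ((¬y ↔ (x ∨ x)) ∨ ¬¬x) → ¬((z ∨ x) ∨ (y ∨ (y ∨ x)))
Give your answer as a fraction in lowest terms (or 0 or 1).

3/5

¬y = ¬4/5 = 1/5
x ∨ x = 3/5 ∨ 3/5 = 3/5
¬y ↔ (x ∨ x) = 1/5 ↔ 3/5 = 3/5
¬x = ¬3/5 = 2/5
¬¬x = ¬2/5 = 3/5
(¬y ↔ (x ∨ x)) ∨ ¬¬x = 3/5 ∨ 3/5 = 3/5
z ∨ x = 3/5 ∨ 3/5 = 3/5
y ∨ x = 4/5 ∨ 3/5 = 4/5
y ∨ (y ∨ x) = 4/5 ∨ 4/5 = 4/5
(z ∨ x) ∨ (y ∨ (y ∨ x)) = 3/5 ∨ 4/5 = 4/5
¬((z ∨ x) ∨ (y ∨ (y ∨ x))) = ¬4/5 = 1/5
((¬y ↔ (x ∨ x)) ∨ ¬¬x) → ¬((z ∨ x) ∨ (y ∨ (y ∨ x))) = 3/5 → 1/5 = 3/5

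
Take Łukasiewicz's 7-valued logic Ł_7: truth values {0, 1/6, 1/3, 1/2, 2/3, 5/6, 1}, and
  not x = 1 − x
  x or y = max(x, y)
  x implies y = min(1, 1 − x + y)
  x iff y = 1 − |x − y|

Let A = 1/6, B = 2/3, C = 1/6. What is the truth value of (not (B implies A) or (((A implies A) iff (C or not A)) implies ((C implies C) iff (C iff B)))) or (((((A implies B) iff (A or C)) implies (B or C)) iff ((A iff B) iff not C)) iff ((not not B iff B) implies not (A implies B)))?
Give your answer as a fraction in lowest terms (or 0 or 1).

B implies A = 2/3 implies 1/6 = 1/2
not (B implies A) = not 1/2 = 1/2
A implies A = 1/6 implies 1/6 = 1
not A = not 1/6 = 5/6
C or not A = 1/6 or 5/6 = 5/6
(A implies A) iff (C or not A) = 1 iff 5/6 = 5/6
C implies C = 1/6 implies 1/6 = 1
C iff B = 1/6 iff 2/3 = 1/2
(C implies C) iff (C iff B) = 1 iff 1/2 = 1/2
((A implies A) iff (C or not A)) implies ((C implies C) iff (C iff B)) = 5/6 implies 1/2 = 2/3
not (B implies A) or (((A implies A) iff (C or not A)) implies ((C implies C) iff (C iff B))) = 1/2 or 2/3 = 2/3
A implies B = 1/6 implies 2/3 = 1
A or C = 1/6 or 1/6 = 1/6
(A implies B) iff (A or C) = 1 iff 1/6 = 1/6
B or C = 2/3 or 1/6 = 2/3
((A implies B) iff (A or C)) implies (B or C) = 1/6 implies 2/3 = 1
A iff B = 1/6 iff 2/3 = 1/2
not C = not 1/6 = 5/6
(A iff B) iff not C = 1/2 iff 5/6 = 2/3
(((A implies B) iff (A or C)) implies (B or C)) iff ((A iff B) iff not C) = 1 iff 2/3 = 2/3
not B = not 2/3 = 1/3
not not B = not 1/3 = 2/3
not not B iff B = 2/3 iff 2/3 = 1
A implies B = 1/6 implies 2/3 = 1
not (A implies B) = not 1 = 0
(not not B iff B) implies not (A implies B) = 1 implies 0 = 0
((((A implies B) iff (A or C)) implies (B or C)) iff ((A iff B) iff not C)) iff ((not not B iff B) implies not (A implies B)) = 2/3 iff 0 = 1/3
(not (B implies A) or (((A implies A) iff (C or not A)) implies ((C implies C) iff (C iff B)))) or (((((A implies B) iff (A or C)) implies (B or C)) iff ((A iff B) iff not C)) iff ((not not B iff B) implies not (A implies B))) = 2/3 or 1/3 = 2/3

2/3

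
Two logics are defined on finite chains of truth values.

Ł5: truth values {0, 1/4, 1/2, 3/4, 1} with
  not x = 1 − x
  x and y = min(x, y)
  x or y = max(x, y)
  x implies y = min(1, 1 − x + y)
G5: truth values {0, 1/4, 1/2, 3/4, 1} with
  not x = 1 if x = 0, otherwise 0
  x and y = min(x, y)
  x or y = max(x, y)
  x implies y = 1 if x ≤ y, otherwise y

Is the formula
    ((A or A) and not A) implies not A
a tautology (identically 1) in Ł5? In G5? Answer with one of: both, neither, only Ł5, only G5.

In Ł5: every assignment gives 1 — tautology.
In G5: every assignment gives 1 — tautology.

both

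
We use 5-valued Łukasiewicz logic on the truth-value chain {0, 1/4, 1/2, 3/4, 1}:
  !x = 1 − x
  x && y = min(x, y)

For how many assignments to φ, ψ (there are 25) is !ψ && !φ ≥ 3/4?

4

value 1: 1 assignment (counts)
value 3/4: 3 assignments (counts)
value 1/2: 5 assignments
value 1/4: 7 assignments
value 0: 9 assignments
So 4 of the 25 assignments meet the threshold.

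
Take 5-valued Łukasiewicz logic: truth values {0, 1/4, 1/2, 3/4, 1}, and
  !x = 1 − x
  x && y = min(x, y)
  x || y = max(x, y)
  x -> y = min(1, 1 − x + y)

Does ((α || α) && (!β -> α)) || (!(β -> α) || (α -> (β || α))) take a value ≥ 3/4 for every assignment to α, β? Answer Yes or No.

Yes

At α = 1/4, β = 1/4, for instance:
α || α = 1/4 || 1/4 = 1/4
!β = !1/4 = 3/4
!β -> α = 3/4 -> 1/4 = 1/2
(α || α) && (!β -> α) = 1/4 && 1/2 = 1/4
β -> α = 1/4 -> 1/4 = 1
!(β -> α) = !1 = 0
β || α = 1/4 || 1/4 = 1/4
α -> (β || α) = 1/4 -> 1/4 = 1
!(β -> α) || (α -> (β || α)) = 0 || 1 = 1
((α || α) && (!β -> α)) || (!(β -> α) || (α -> (β || α))) = 1/4 || 1 = 1
and checking the remaining 24 assignments likewise gives ≥ 3/4 in every case.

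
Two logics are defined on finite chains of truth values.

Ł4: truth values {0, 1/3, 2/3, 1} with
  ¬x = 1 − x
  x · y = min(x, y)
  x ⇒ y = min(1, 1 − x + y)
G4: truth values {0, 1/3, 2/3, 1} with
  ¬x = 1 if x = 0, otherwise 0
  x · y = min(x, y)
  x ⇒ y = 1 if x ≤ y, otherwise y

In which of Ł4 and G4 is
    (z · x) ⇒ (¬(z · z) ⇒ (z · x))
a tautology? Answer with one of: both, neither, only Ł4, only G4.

In Ł4: every assignment gives 1 — tautology.
In G4: every assignment gives 1 — tautology.

both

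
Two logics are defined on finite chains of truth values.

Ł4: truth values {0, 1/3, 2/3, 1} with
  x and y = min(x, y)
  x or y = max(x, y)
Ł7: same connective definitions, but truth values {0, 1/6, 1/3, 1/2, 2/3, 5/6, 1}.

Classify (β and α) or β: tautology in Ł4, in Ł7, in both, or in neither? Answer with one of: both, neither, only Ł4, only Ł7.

neither

In Ł4: at α = 0, β = 0 the value is 0 — not a tautology.
In Ł7: at α = 0, β = 0 the value is 0 — not a tautology.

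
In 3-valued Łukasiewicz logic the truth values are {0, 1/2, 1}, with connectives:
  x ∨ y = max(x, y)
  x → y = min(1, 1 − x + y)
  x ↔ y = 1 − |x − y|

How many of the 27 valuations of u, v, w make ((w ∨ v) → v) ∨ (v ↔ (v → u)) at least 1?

value 1: 19 assignments (counts)
value 1/2: 5 assignments
value 0: 3 assignments
So 19 of the 27 assignments meet the threshold.

19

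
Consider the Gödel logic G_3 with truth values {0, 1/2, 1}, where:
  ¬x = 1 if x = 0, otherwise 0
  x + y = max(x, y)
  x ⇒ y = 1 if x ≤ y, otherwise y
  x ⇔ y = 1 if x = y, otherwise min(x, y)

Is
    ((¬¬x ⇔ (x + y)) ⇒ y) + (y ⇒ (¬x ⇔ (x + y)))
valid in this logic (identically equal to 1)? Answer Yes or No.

Counterexample: take x = 1, y = 1/2.
¬x = ¬1 = 0
¬¬x = ¬0 = 1
x + y = 1 + 1/2 = 1
¬¬x ⇔ (x + y) = 1 ⇔ 1 = 1
(¬¬x ⇔ (x + y)) ⇒ y = 1 ⇒ 1/2 = 1/2
¬x = ¬1 = 0
x + y = 1 + 1/2 = 1
¬x ⇔ (x + y) = 0 ⇔ 1 = 0
y ⇒ (¬x ⇔ (x + y)) = 1/2 ⇒ 0 = 0
((¬¬x ⇔ (x + y)) ⇒ y) + (y ⇒ (¬x ⇔ (x + y))) = 1/2 + 0 = 1/2
This gives 1/2 ≠ 1.

No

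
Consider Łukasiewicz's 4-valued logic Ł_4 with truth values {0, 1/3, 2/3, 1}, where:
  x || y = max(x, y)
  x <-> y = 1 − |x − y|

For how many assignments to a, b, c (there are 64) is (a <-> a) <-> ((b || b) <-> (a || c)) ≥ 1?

16

value 1: 16 assignments (counts)
value 2/3: 24 assignments
value 1/3: 16 assignments
value 0: 8 assignments
So 16 of the 64 assignments meet the threshold.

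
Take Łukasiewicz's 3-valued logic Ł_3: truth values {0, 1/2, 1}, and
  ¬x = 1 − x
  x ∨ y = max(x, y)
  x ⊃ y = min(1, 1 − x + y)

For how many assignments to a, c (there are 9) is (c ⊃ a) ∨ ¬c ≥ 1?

a = 0, c = 0 ↦ 1  ≥
a = 0, c = 1/2 ↦ 1/2  <
a = 0, c = 1 ↦ 0  <
a = 1/2, c = 0 ↦ 1  ≥
a = 1/2, c = 1/2 ↦ 1  ≥
a = 1/2, c = 1 ↦ 1/2  <
a = 1, c = 0 ↦ 1  ≥
a = 1, c = 1/2 ↦ 1  ≥
a = 1, c = 1 ↦ 1  ≥
So 6 of the 9 assignments meet the threshold.

6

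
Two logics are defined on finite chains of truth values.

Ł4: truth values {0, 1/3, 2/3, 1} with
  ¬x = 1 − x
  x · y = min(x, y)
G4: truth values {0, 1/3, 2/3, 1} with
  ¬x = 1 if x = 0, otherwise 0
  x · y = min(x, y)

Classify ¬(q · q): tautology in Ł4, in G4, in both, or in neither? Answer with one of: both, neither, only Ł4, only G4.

neither

In Ł4: at q = 1/3 the value is 2/3 — not a tautology.
In G4: at q = 1/3 the value is 0 — not a tautology.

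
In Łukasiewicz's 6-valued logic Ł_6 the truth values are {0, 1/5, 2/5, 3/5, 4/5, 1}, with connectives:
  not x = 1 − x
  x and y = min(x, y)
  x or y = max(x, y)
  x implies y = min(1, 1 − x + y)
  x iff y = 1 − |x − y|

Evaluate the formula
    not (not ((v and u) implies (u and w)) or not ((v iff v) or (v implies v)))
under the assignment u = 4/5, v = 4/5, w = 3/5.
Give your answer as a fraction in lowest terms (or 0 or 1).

4/5

v and u = 4/5 and 4/5 = 4/5
u and w = 4/5 and 3/5 = 3/5
(v and u) implies (u and w) = 4/5 implies 3/5 = 4/5
not ((v and u) implies (u and w)) = not 4/5 = 1/5
v iff v = 4/5 iff 4/5 = 1
v implies v = 4/5 implies 4/5 = 1
(v iff v) or (v implies v) = 1 or 1 = 1
not ((v iff v) or (v implies v)) = not 1 = 0
not ((v and u) implies (u and w)) or not ((v iff v) or (v implies v)) = 1/5 or 0 = 1/5
not (not ((v and u) implies (u and w)) or not ((v iff v) or (v implies v))) = not 1/5 = 4/5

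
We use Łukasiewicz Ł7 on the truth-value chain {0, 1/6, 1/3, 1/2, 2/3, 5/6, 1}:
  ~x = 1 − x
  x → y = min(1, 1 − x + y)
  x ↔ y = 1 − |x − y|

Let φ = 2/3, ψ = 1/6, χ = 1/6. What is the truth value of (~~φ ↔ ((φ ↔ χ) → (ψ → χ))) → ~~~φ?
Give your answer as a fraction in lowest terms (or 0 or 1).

2/3

~φ = ~2/3 = 1/3
~~φ = ~1/3 = 2/3
φ ↔ χ = 2/3 ↔ 1/6 = 1/2
ψ → χ = 1/6 → 1/6 = 1
(φ ↔ χ) → (ψ → χ) = 1/2 → 1 = 1
~~φ ↔ ((φ ↔ χ) → (ψ → χ)) = 2/3 ↔ 1 = 2/3
~φ = ~2/3 = 1/3
~~φ = ~1/3 = 2/3
~~~φ = ~2/3 = 1/3
(~~φ ↔ ((φ ↔ χ) → (ψ → χ))) → ~~~φ = 2/3 → 1/3 = 2/3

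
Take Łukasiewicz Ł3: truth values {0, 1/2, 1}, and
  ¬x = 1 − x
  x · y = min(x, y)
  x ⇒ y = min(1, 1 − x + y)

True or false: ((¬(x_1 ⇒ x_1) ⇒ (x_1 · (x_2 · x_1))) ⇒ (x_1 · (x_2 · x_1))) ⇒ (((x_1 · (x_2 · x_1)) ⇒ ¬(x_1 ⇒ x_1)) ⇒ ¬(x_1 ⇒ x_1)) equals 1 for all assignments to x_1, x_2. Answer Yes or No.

x_1 = 0, x_2 = 0 ↦ 1
x_1 = 0, x_2 = 1/2 ↦ 1
x_1 = 0, x_2 = 1 ↦ 1
x_1 = 1/2, x_2 = 0 ↦ 1
x_1 = 1/2, x_2 = 1/2 ↦ 1
x_1 = 1/2, x_2 = 1 ↦ 1
x_1 = 1, x_2 = 0 ↦ 1
x_1 = 1, x_2 = 1/2 ↦ 1
x_1 = 1, x_2 = 1 ↦ 1
Every assignment gives a value ≥ 1.

Yes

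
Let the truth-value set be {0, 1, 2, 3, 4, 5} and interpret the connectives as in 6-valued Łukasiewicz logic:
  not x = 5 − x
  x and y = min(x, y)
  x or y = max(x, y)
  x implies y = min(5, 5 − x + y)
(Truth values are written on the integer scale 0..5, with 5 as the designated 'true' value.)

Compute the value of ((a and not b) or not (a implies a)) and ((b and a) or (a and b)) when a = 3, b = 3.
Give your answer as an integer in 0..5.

2

not b = not 3 = 2
a and not b = 3 and 2 = 2
a implies a = 3 implies 3 = 5
not (a implies a) = not 5 = 0
(a and not b) or not (a implies a) = 2 or 0 = 2
b and a = 3 and 3 = 3
a and b = 3 and 3 = 3
(b and a) or (a and b) = 3 or 3 = 3
((a and not b) or not (a implies a)) and ((b and a) or (a and b)) = 2 and 3 = 2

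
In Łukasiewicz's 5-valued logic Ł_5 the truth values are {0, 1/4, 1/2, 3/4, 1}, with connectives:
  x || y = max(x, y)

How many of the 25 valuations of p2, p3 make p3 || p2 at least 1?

9

value 1: 9 assignments (counts)
value 3/4: 7 assignments
value 1/2: 5 assignments
value 1/4: 3 assignments
value 0: 1 assignment
So 9 of the 25 assignments meet the threshold.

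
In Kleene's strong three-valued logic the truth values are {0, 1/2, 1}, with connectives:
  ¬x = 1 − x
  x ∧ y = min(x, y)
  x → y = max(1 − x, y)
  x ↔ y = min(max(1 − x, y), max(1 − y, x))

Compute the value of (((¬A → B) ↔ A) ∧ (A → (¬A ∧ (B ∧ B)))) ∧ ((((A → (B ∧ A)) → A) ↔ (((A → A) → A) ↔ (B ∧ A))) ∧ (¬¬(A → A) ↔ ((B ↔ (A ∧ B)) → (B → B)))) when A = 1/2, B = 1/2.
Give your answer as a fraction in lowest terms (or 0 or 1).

¬A = ¬1/2 = 1/2
¬A → B = 1/2 → 1/2 = 1/2
(¬A → B) ↔ A = 1/2 ↔ 1/2 = 1/2
¬A = ¬1/2 = 1/2
B ∧ B = 1/2 ∧ 1/2 = 1/2
¬A ∧ (B ∧ B) = 1/2 ∧ 1/2 = 1/2
A → (¬A ∧ (B ∧ B)) = 1/2 → 1/2 = 1/2
((¬A → B) ↔ A) ∧ (A → (¬A ∧ (B ∧ B))) = 1/2 ∧ 1/2 = 1/2
B ∧ A = 1/2 ∧ 1/2 = 1/2
A → (B ∧ A) = 1/2 → 1/2 = 1/2
(A → (B ∧ A)) → A = 1/2 → 1/2 = 1/2
A → A = 1/2 → 1/2 = 1/2
(A → A) → A = 1/2 → 1/2 = 1/2
B ∧ A = 1/2 ∧ 1/2 = 1/2
((A → A) → A) ↔ (B ∧ A) = 1/2 ↔ 1/2 = 1/2
((A → (B ∧ A)) → A) ↔ (((A → A) → A) ↔ (B ∧ A)) = 1/2 ↔ 1/2 = 1/2
A → A = 1/2 → 1/2 = 1/2
¬(A → A) = ¬1/2 = 1/2
¬¬(A → A) = ¬1/2 = 1/2
A ∧ B = 1/2 ∧ 1/2 = 1/2
B ↔ (A ∧ B) = 1/2 ↔ 1/2 = 1/2
B → B = 1/2 → 1/2 = 1/2
(B ↔ (A ∧ B)) → (B → B) = 1/2 → 1/2 = 1/2
¬¬(A → A) ↔ ((B ↔ (A ∧ B)) → (B → B)) = 1/2 ↔ 1/2 = 1/2
(((A → (B ∧ A)) → A) ↔ (((A → A) → A) ↔ (B ∧ A))) ∧ (¬¬(A → A) ↔ ((B ↔ (A ∧ B)) → (B → B))) = 1/2 ∧ 1/2 = 1/2
(((¬A → B) ↔ A) ∧ (A → (¬A ∧ (B ∧ B)))) ∧ ((((A → (B ∧ A)) → A) ↔ (((A → A) → A) ↔ (B ∧ A))) ∧ (¬¬(A → A) ↔ ((B ↔ (A ∧ B)) → (B → B)))) = 1/2 ∧ 1/2 = 1/2

1/2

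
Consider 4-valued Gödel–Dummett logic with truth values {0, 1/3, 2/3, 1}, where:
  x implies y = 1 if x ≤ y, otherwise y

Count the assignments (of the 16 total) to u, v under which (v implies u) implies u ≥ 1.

u = 0, v = 0 ↦ 0  <
u = 0, v = 1/3 ↦ 1  ≥
u = 0, v = 2/3 ↦ 1  ≥
u = 0, v = 1 ↦ 1  ≥
u = 1/3, v = 0 ↦ 1/3  <
u = 1/3, v = 1/3 ↦ 1/3  <
u = 1/3, v = 2/3 ↦ 1  ≥
u = 1/3, v = 1 ↦ 1  ≥
u = 2/3, v = 0 ↦ 2/3  <
u = 2/3, v = 1/3 ↦ 2/3  <
u = 2/3, v = 2/3 ↦ 2/3  <
u = 2/3, v = 1 ↦ 1  ≥
u = 1, v = 0 ↦ 1  ≥
u = 1, v = 1/3 ↦ 1  ≥
u = 1, v = 2/3 ↦ 1  ≥
u = 1, v = 1 ↦ 1  ≥
So 10 of the 16 assignments meet the threshold.

10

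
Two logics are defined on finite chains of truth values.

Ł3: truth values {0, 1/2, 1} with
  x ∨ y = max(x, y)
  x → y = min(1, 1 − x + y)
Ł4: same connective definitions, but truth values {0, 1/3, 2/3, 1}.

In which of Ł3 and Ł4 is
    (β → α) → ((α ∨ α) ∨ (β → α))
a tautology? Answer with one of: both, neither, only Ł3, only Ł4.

In Ł3: every assignment gives 1 — tautology.
In Ł4: every assignment gives 1 — tautology.

both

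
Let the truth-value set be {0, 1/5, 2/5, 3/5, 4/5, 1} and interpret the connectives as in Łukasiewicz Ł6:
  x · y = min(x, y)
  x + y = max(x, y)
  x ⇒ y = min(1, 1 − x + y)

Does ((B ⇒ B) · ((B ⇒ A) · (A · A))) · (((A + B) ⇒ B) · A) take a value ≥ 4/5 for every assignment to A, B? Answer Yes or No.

No

Counterexample: take A = 0, B = 0.
B ⇒ B = 0 ⇒ 0 = 1
B ⇒ A = 0 ⇒ 0 = 1
A · A = 0 · 0 = 0
(B ⇒ A) · (A · A) = 1 · 0 = 0
(B ⇒ B) · ((B ⇒ A) · (A · A)) = 1 · 0 = 0
A + B = 0 + 0 = 0
(A + B) ⇒ B = 0 ⇒ 0 = 1
((A + B) ⇒ B) · A = 1 · 0 = 0
((B ⇒ B) · ((B ⇒ A) · (A · A))) · (((A + B) ⇒ B) · A) = 0 · 0 = 0
This gives 0, which is below 4/5.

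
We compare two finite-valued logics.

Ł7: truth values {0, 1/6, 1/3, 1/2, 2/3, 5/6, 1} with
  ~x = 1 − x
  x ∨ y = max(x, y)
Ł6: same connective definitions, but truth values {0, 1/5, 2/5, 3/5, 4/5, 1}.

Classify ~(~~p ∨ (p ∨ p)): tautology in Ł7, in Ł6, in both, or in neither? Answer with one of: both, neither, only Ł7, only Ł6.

In Ł7: at p = 1/6 the value is 5/6 — not a tautology.
In Ł6: at p = 1/5 the value is 4/5 — not a tautology.

neither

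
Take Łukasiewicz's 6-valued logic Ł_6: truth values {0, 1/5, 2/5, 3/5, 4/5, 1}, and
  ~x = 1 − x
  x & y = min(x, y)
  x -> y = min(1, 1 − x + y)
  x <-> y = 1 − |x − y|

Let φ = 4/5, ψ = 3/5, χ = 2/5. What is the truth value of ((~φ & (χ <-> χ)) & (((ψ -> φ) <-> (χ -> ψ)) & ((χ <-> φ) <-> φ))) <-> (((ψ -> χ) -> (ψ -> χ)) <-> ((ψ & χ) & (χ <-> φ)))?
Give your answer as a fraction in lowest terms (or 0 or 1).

4/5

~φ = ~4/5 = 1/5
χ <-> χ = 2/5 <-> 2/5 = 1
~φ & (χ <-> χ) = 1/5 & 1 = 1/5
ψ -> φ = 3/5 -> 4/5 = 1
χ -> ψ = 2/5 -> 3/5 = 1
(ψ -> φ) <-> (χ -> ψ) = 1 <-> 1 = 1
χ <-> φ = 2/5 <-> 4/5 = 3/5
(χ <-> φ) <-> φ = 3/5 <-> 4/5 = 4/5
((ψ -> φ) <-> (χ -> ψ)) & ((χ <-> φ) <-> φ) = 1 & 4/5 = 4/5
(~φ & (χ <-> χ)) & (((ψ -> φ) <-> (χ -> ψ)) & ((χ <-> φ) <-> φ)) = 1/5 & 4/5 = 1/5
ψ -> χ = 3/5 -> 2/5 = 4/5
ψ -> χ = 3/5 -> 2/5 = 4/5
(ψ -> χ) -> (ψ -> χ) = 4/5 -> 4/5 = 1
ψ & χ = 3/5 & 2/5 = 2/5
χ <-> φ = 2/5 <-> 4/5 = 3/5
(ψ & χ) & (χ <-> φ) = 2/5 & 3/5 = 2/5
((ψ -> χ) -> (ψ -> χ)) <-> ((ψ & χ) & (χ <-> φ)) = 1 <-> 2/5 = 2/5
((~φ & (χ <-> χ)) & (((ψ -> φ) <-> (χ -> ψ)) & ((χ <-> φ) <-> φ))) <-> (((ψ -> χ) -> (ψ -> χ)) <-> ((ψ & χ) & (χ <-> φ))) = 1/5 <-> 2/5 = 4/5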